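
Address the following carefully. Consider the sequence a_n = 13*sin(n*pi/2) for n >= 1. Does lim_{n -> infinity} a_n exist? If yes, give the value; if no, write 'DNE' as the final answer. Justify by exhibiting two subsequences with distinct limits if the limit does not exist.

Examine the behaviour of a_n along subsequences.
a_{4k+1} = 13*sin(pi/2 + 2k*pi) = 13 -> 13. a_{4k+3} = 13*sin(3pi/2 + 2k*pi) = -13 -> -13.
Since these two subsequential limits are 13 and -13, distinct, the full sequence cannot converge (a convergent sequence has all subsequences tending to the same limit). So lim a_n does not exist.

DNE


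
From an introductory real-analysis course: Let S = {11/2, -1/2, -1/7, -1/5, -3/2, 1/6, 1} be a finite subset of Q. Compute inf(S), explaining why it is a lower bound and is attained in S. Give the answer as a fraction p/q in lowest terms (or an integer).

S is finite, so inf(S) = min(S).
Sorted increasing:
-3/2, -1/2, -1/5, -1/7, 1/6, 1, 11/2
The extremum is -3/2.
For every x in S, x >= -3/2. And -3/2 is in S, so it is attained.
Therefore inf(S) = -3/2.

-3/2


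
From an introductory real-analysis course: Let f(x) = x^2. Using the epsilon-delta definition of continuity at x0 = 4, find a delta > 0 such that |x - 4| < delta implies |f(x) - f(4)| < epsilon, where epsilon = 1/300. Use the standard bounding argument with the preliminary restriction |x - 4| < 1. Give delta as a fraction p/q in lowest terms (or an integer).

Factor: |x^2 - (4)^2| = |x - 4| * |x + 4|.
Impose |x - 4| < 1 first. Then |x + 4| = |(x - 4) + 2*(4)| <= |x - 4| + 2*|4| < 1 + 8 = 9.
So |x^2 - (4)^2| < delta * 9.
We need delta * 9 <= 1/300, i.e. delta <= 1/300/9 = 1/2700.
Since 1/2700 < 1, this is tighter than 1; take delta = 1/2700.
So delta = 1/2700 works.

1/2700


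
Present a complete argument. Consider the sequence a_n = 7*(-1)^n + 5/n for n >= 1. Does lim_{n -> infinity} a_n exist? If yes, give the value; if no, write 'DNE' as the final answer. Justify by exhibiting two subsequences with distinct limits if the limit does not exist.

Examine the behaviour of a_n along subsequences.
a_{2k} = 7 + 5/(2k) -> 7. a_{2k+1} = -7 + 5/(2k+1) -> -7.
Since these two subsequential limits are 7 and -7, distinct, the full sequence cannot converge (a convergent sequence has all subsequences tending to the same limit). So lim a_n does not exist.

DNE


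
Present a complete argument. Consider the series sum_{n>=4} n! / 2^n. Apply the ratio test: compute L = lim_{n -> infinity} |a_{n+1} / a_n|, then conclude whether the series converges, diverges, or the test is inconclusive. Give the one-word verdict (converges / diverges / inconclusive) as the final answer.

Let a_n denote the general term. Form the ratio a_{n+1}/a_n and simplify:
a_{n+1}/a_n = n/2 + 1/2
Take the limit as n -> infinity: L = infinity.
Since L = infinity > 1 (or L = infinity), the ratio test implies the series diverges.

diverges


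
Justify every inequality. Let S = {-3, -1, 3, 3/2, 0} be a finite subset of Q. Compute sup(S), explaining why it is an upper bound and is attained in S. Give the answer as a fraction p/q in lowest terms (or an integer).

S is finite, so sup(S) = max(S).
Sorted decreasing:
3, 3/2, 0, -1, -3
The extremum is 3.
For every x in S, x <= 3. And 3 is in S, so it is attained.
Therefore sup(S) = 3.

3


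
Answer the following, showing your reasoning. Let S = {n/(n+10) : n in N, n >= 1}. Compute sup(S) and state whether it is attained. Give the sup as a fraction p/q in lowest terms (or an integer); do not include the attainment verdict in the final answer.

Analysis:
- Values: 1/11, 1/6, 3/13, 2/7, ... strictly increasing.
- Minimum is 1/11 (n=1); inf = 1/11 (attained).
- n/(n+10) = 1 - 10/(n+10) -> 1 from below as n -> infinity, and never equals 1.
- So sup = 1 (not attained).
Conclusion: sup(S) = 1, not attained in S.

1


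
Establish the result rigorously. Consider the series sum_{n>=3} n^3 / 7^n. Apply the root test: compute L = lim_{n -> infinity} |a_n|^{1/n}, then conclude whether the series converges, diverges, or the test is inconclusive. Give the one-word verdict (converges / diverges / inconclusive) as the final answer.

Let a_n denote the general term. Form |a_n|^(1/n) and simplify:
|a_n|^(1/n) = n^(3/n)/7
Take the limit as n -> infinity: L = 1/7.
Since L = 1/7 < 1, the root test implies convergence.

converges


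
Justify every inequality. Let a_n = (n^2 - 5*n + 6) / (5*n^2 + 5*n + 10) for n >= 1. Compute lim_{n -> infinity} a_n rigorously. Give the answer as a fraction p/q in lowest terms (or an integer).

Divide numerator and denominator by n^2, the highest power:
numerator / n^2 = 1 - 5/n + 6/n^2
denominator / n^2 = 5 + 5/n + 10/n^2
As n -> infinity, all terms of the form c/n^k (k >= 1) tend to 0.
So numerator / n^2 -> 1 and denominator / n^2 -> 5.
Therefore lim a_n = 1/5.

1/5


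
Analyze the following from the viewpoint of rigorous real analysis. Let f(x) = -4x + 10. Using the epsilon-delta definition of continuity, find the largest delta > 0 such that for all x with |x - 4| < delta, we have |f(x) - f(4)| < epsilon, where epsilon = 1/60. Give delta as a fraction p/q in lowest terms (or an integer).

We compute f(4) = -4*(4) + 10 = -6.
|f(x) - f(4)| = |-4x + 10 - (-6)| = |-4(x - 4)| = 4|x - 4|.
We need 4|x - 4| < 1/60, i.e. |x - 4| < 1/60 / 4 = 1/240.
So any delta <= 1/240 works. Conversely, if delta > 1/240, then x = 4 + 1/240 satisfies |x - 4| = 1/240 < delta but |f(x) - f(4)| = 4 * 1/240 = 1/60, which is not < 1/60; so no larger delta works.
Hence the largest such delta is 1/240.

1/240


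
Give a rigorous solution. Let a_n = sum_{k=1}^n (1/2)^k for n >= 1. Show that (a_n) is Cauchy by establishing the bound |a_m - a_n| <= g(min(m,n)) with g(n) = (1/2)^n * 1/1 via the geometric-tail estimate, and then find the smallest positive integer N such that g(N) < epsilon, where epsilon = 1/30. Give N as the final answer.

For m > n >= 1: |a_m - a_n| = sum_{k=n+1}^m (1/2)^k < sum_{k=n+1}^infinity (1/2)^k = (1/2)^(n+1) / (1 - 1/2) = (1/2)^n * (1/2) * (2/1) = (1/2)^n * 1/1.
So g(n) = (1/2)^n / 1. Since g(n) -> 0, (a_n) is Cauchy.
Now solve g(N) < 1/30: (1/2)^N / 1 < 1/30 <=> 2^N > 1 / (1 * 1/30) = 30.
Check powers of 2: 2^4 = 16 <= 30, 2^5 = 32 > 30.
So the smallest such N is 5. Check: g(5) = 1/(1 * 32) = 1/32 < 1/30.

5


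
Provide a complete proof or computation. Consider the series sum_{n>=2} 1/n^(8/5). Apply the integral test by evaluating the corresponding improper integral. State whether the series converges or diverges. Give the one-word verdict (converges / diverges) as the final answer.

Let f(x) = x^(-8/5). Then f is positive, continuous, and decreasing on [2, infinity), so the integral test applies.
Compute the improper integral int_{2}^infinity f(x) dx:
  antiderivative F(x) = -5/(3*x^(3/5)).
  As x -> infinity, F(x) -> 0 (since p = 8/5 > 1).
  So int = F(infinity) - F(2) = 0 - (-5*2^(2/5)/6) = 5*2^(2/5)/6.
  Finite, so by the integral test, the series converges.

converges


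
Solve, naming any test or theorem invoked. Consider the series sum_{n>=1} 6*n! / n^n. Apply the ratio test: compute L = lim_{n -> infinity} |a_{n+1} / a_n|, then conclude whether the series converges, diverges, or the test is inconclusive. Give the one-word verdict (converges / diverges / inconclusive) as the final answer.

Let a_n denote the general term. Form the ratio a_{n+1}/a_n and simplify:
a_{n+1}/a_n = (n/(n + 1))^n
Take the limit as n -> infinity: L = exp(-1).
Since L = exp(-1) < 1, the ratio test implies the series converges.

converges


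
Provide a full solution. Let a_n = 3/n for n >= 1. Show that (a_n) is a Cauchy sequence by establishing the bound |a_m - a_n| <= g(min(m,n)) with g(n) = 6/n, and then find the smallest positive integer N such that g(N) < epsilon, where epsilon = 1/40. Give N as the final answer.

For any m, n >= 1, by the triangle inequality:
|a_m - a_n| = |3/m - 3/n| <= 3*1/m + 3*1/n <= 6/min(m,n).
So g(n) = 6/n bounds the Cauchy difference. Since g(n) -> 0, (a_n) is Cauchy.
Now solve g(N) < 1/40: 6/N < 1/40 <=> N > 6 / (1/40) = 240.
The smallest integer strictly greater than 240 is N = 241.
Check: g(241) = 6/241 = 6/241 < 1/40; g(240) = 1/40 >= 1/40. So N = 241.

241


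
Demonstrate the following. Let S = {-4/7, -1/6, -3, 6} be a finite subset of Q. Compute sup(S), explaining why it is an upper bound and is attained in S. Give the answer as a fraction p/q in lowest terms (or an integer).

S is finite, so sup(S) = max(S).
Sorted decreasing:
6, -1/6, -4/7, -3
The extremum is 6.
For every x in S, x <= 6. And 6 is in S, so it is attained.
Therefore sup(S) = 6.

6


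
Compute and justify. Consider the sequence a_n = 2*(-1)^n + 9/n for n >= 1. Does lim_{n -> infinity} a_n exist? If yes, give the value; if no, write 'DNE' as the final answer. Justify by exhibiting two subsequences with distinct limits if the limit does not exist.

Examine the behaviour of a_n along subsequences.
a_{2k} = 2 + 9/(2k) -> 2. a_{2k+1} = -2 + 9/(2k+1) -> -2.
Since these two subsequential limits are 2 and -2, distinct, the full sequence cannot converge (a convergent sequence has all subsequences tending to the same limit). So lim a_n does not exist.

DNE


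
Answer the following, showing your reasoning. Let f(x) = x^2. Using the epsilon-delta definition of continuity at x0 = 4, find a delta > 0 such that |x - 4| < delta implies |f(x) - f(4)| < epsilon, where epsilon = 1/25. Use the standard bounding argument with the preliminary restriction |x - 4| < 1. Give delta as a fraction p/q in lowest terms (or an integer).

Factor: |x^2 - (4)^2| = |x - 4| * |x + 4|.
Impose |x - 4| < 1 first. Then |x + 4| = |(x - 4) + 2*(4)| <= |x - 4| + 2*|4| < 1 + 8 = 9.
So |x^2 - (4)^2| < delta * 9.
We need delta * 9 <= 1/25, i.e. delta <= 1/25/9 = 1/225.
Since 1/225 < 1, this is tighter than 1; take delta = 1/225.
So delta = 1/225 works.

1/225


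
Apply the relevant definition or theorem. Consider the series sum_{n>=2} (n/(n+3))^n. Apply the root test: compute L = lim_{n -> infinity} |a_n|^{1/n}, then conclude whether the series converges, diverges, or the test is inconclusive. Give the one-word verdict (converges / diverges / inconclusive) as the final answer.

Let a_n denote the general term. Form |a_n|^(1/n) and simplify:
|a_n|^(1/n) = n/(n + 3)
Take the limit as n -> infinity: L = 1.
Since L = 1, the root test is inconclusive. (In fact a_n = (n/(n+3))^n -> e^(-3) != 0, so the nth-term test shows divergence; but the root test itself gives no conclusion.)

inconclusive


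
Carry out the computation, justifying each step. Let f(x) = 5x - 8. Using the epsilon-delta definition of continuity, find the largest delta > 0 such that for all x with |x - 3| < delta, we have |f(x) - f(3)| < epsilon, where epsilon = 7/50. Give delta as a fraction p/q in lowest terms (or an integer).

We compute f(3) = 5*(3) - 8 = 7.
|f(x) - f(3)| = |5x - 8 - (7)| = |5(x - 3)| = 5|x - 3|.
We need 5|x - 3| < 7/50, i.e. |x - 3| < 7/50 / 5 = 7/250.
So any delta <= 7/250 works. Conversely, if delta > 7/250, then x = 3 + 7/250 satisfies |x - 3| = 7/250 < delta but |f(x) - f(3)| = 5 * 7/250 = 7/50, which is not < 7/50; so no larger delta works.
Hence the largest such delta is 7/250.

7/250


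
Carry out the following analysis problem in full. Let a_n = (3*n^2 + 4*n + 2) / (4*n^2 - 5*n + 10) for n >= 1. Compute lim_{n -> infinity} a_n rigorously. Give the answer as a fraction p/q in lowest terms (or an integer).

Divide numerator and denominator by n^2, the highest power:
numerator / n^2 = 3 + 4/n + 2/n^2
denominator / n^2 = 4 - 5/n + 10/n^2
As n -> infinity, all terms of the form c/n^k (k >= 1) tend to 0.
So numerator / n^2 -> 3 and denominator / n^2 -> 4.
Therefore lim a_n = 3/4.

3/4


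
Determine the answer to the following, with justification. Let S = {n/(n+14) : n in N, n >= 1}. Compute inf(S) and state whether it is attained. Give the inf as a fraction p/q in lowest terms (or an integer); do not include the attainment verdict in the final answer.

Analysis:
- Values: 1/15, 1/8, 3/17, 2/9, ... strictly increasing.
- Minimum is 1/15 (n=1); inf = 1/15 (attained).
- n/(n+14) = 1 - 14/(n+14) -> 1 from below as n -> infinity, and never equals 1.
- So sup = 1 (not attained).
Conclusion: inf(S) = 1/15, attained in S.

1/15


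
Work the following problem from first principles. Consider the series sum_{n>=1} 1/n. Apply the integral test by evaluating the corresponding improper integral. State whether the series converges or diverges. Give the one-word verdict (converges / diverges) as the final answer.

Let f(x) = 1/x. Then f is positive, continuous, and decreasing on [1, infinity), so the integral test applies.
Compute the improper integral int_{1}^infinity f(x) dx:
  antiderivative F(x) = log(x).
  As x -> infinity, log(x) -> infinity.
  So int = infinity - log(1) = infinity. By the integral test, the series diverges.

diverges


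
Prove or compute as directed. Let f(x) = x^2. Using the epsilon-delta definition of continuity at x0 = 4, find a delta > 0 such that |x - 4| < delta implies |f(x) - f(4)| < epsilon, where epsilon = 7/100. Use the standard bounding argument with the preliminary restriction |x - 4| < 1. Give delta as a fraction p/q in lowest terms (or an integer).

Factor: |x^2 - (4)^2| = |x - 4| * |x + 4|.
Impose |x - 4| < 1 first. Then |x + 4| = |(x - 4) + 2*(4)| <= |x - 4| + 2*|4| < 1 + 8 = 9.
So |x^2 - (4)^2| < delta * 9.
We need delta * 9 <= 7/100, i.e. delta <= 7/100/9 = 7/900.
Since 7/900 < 1, this is tighter than 1; take delta = 7/900.
So delta = 7/900 works.

7/900


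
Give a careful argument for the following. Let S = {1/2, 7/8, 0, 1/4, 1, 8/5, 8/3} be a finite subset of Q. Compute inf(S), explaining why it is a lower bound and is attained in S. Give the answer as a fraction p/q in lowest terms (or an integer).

S is finite, so inf(S) = min(S).
Sorted increasing:
0, 1/4, 1/2, 7/8, 1, 8/5, 8/3
The extremum is 0.
For every x in S, x >= 0. And 0 is in S, so it is attained.
Therefore inf(S) = 0.

0


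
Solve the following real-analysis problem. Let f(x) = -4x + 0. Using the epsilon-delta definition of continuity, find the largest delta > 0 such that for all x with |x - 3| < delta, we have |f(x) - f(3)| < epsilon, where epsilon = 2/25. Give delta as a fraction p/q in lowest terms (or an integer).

We compute f(3) = -4*(3) + 0 = -12.
|f(x) - f(3)| = |-4x + 0 - (-12)| = |-4(x - 3)| = 4|x - 3|.
We need 4|x - 3| < 2/25, i.e. |x - 3| < 2/25 / 4 = 1/50.
So any delta <= 1/50 works. Conversely, if delta > 1/50, then x = 3 + 1/50 satisfies |x - 3| = 1/50 < delta but |f(x) - f(3)| = 4 * 1/50 = 2/25, which is not < 2/25; so no larger delta works.
Hence the largest such delta is 1/50.

1/50


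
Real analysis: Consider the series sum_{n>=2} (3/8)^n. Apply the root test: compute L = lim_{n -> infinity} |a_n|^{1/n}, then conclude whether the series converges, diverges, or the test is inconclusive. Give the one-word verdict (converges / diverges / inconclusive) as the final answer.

Let a_n denote the general term. Form |a_n|^(1/n) and simplify:
|a_n|^(1/n) = 3/8
Take the limit as n -> infinity: L = 3/8.
Since L = 3/8 < 1, the root test implies convergence.

converges


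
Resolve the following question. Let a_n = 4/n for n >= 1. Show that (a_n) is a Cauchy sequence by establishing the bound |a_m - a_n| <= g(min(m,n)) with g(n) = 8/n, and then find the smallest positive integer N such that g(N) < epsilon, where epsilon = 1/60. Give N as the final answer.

For any m, n >= 1, by the triangle inequality:
|a_m - a_n| = |4/m - 4/n| <= 4*1/m + 4*1/n <= 8/min(m,n).
So g(n) = 8/n bounds the Cauchy difference. Since g(n) -> 0, (a_n) is Cauchy.
Now solve g(N) < 1/60: 8/N < 1/60 <=> N > 8 / (1/60) = 480.
The smallest integer strictly greater than 480 is N = 481.
Check: g(481) = 8/481 = 8/481 < 1/60; g(480) = 1/60 >= 1/60. So N = 481.

481


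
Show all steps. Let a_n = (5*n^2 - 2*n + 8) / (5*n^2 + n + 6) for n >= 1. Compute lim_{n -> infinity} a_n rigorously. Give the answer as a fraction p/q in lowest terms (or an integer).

Divide numerator and denominator by n^2, the highest power:
numerator / n^2 = 5 - 2/n + 8/n^2
denominator / n^2 = 5 + 1/n + 6/n^2
As n -> infinity, all terms of the form c/n^k (k >= 1) tend to 0.
So numerator / n^2 -> 5 and denominator / n^2 -> 5.
Therefore lim a_n = 1.

1


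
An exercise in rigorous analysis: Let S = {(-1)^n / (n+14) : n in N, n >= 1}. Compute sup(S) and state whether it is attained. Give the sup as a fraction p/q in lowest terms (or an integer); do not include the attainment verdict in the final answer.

Analysis:
- Values: -1/15, 1/16, -1/17, 1/18, -1/19, ...
- Positive terms (even n): 1/(2+14), 1/(4+14), ... decreasing -> max = 1/16 (n=2).
- Negative terms (odd n): -1/(1+14), -1/(3+14), ... increasing -> min = -1/15 (n=1).
- So sup = 1/16 (attained at n=2); inf = -1/15 (attained at n=1).
Conclusion: sup(S) = 1/16, attained in S.

1/16


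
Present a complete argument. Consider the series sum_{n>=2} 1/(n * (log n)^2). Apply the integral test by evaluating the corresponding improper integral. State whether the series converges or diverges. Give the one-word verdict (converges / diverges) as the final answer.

Let f(x) = 1/(x*log(x)^2). Then f is positive, continuous, and decreasing on [2, infinity), so the integral test applies.
Compute the improper integral int_{2}^infinity f(x) dx:
  antiderivative F(x) = -1/log(x).
  F(x) -> 0 as x -> infinity.  int = 0 - F(2) = 1/log(2) < infinity. By the integral test, the series converges.

converges


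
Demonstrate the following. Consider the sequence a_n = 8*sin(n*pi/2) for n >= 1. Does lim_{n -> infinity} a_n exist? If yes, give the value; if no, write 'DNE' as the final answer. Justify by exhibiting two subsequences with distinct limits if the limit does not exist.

Examine the behaviour of a_n along subsequences.
a_{4k+1} = 8*sin(pi/2 + 2k*pi) = 8 -> 8. a_{4k+3} = 8*sin(3pi/2 + 2k*pi) = -8 -> -8.
Since these two subsequential limits are 8 and -8, distinct, the full sequence cannot converge (a convergent sequence has all subsequences tending to the same limit). So lim a_n does not exist.

DNE


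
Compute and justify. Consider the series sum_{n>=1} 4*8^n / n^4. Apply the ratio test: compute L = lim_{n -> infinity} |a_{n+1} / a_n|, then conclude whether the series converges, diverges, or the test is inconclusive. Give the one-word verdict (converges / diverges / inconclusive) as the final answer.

Let a_n denote the general term. Form the ratio a_{n+1}/a_n and simplify:
a_{n+1}/a_n = 8*n^4/(n + 1)^4
Take the limit as n -> infinity: L = 8.
Since L = 8 > 1 (or L = infinity), the ratio test implies the series diverges.

diverges


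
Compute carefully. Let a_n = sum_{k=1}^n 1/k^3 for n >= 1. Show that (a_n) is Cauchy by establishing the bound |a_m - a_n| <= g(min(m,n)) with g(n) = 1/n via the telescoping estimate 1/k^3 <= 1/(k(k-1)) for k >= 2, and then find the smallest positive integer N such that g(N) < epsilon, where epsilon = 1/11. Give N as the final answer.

For m > n >= 1: |a_m - a_n| = sum_{k=n+1}^m 1/k^3.
Use 1/k^3 <= 1/(k(k-1)) = 1/(k-1) - 1/k for k >= 2 (which holds since k^3 >= k^2 >= k(k-1) for k >= 2):
sum_{k=n+1}^m 1/k^3 <= sum_{k=n+1}^m (1/(k-1) - 1/k) = 1/n - 1/m <= 1/n.
By symmetry the same bound holds with n,m swapped, so |a_m - a_n| <= 1/min(m,n) = g(min(m,n)). Since g(n) -> 0, (a_n) is Cauchy.
Now solve g(N) < 1/11: 1/N < 1/11 <=> N > 1/(1/11) = 11.
The smallest integer strictly greater than 11 is N = 12.
Check: g(12) = 1/12 < 1/11; g(11) = 1/11 >= 1/11. So N = 12.

12


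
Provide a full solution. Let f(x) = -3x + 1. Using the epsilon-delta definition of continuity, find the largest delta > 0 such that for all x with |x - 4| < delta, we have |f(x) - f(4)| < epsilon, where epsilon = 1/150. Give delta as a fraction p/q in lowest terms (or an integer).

We compute f(4) = -3*(4) + 1 = -11.
|f(x) - f(4)| = |-3x + 1 - (-11)| = |-3(x - 4)| = 3|x - 4|.
We need 3|x - 4| < 1/150, i.e. |x - 4| < 1/150 / 3 = 1/450.
So any delta <= 1/450 works. Conversely, if delta > 1/450, then x = 4 + 1/450 satisfies |x - 4| = 1/450 < delta but |f(x) - f(4)| = 3 * 1/450 = 1/150, which is not < 1/150; so no larger delta works.
Hence the largest such delta is 1/450.

1/450


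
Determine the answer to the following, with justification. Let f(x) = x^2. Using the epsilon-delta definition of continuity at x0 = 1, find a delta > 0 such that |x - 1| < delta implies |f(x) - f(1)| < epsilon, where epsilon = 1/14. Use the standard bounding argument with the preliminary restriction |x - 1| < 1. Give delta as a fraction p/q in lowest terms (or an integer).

Factor: |x^2 - (1)^2| = |x - 1| * |x + 1|.
Impose |x - 1| < 1 first. Then |x + 1| = |(x - 1) + 2*(1)| <= |x - 1| + 2*|1| < 1 + 2 = 3.
So |x^2 - (1)^2| < delta * 3.
We need delta * 3 <= 1/14, i.e. delta <= 1/14/3 = 1/42.
Since 1/42 < 1, this is tighter than 1; take delta = 1/42.
So delta = 1/42 works.

1/42


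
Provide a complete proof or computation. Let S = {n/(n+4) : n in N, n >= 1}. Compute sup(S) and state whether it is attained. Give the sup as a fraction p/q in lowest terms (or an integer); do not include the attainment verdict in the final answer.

Analysis:
- Values: 1/5, 1/3, 3/7, 1/2, ... strictly increasing.
- Minimum is 1/5 (n=1); inf = 1/5 (attained).
- n/(n+4) = 1 - 4/(n+4) -> 1 from below as n -> infinity, and never equals 1.
- So sup = 1 (not attained).
Conclusion: sup(S) = 1, not attained in S.

1


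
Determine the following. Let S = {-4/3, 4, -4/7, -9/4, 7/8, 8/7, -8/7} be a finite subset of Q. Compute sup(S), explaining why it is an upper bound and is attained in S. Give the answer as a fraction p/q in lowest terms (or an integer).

S is finite, so sup(S) = max(S).
Sorted decreasing:
4, 8/7, 7/8, -4/7, -8/7, -4/3, -9/4
The extremum is 4.
For every x in S, x <= 4. And 4 is in S, so it is attained.
Therefore sup(S) = 4.

4


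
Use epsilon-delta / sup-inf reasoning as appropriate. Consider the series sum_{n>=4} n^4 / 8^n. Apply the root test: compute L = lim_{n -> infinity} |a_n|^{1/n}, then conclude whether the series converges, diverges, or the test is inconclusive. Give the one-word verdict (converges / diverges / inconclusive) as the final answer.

Let a_n denote the general term. Form |a_n|^(1/n) and simplify:
|a_n|^(1/n) = n^(4/n)/8
Take the limit as n -> infinity: L = 1/8.
Since L = 1/8 < 1, the root test implies convergence.

converges


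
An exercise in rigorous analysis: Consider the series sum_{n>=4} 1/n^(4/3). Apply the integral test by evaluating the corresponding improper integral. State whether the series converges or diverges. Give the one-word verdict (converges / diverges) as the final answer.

Let f(x) = x^(-4/3). Then f is positive, continuous, and decreasing on [4, infinity), so the integral test applies.
Compute the improper integral int_{4}^infinity f(x) dx:
  antiderivative F(x) = -3/x^(1/3).
  As x -> infinity, F(x) -> 0 (since p = 4/3 > 1).
  So int = F(infinity) - F(4) = 0 - (-3*2^(1/3)/2) = 3*2^(1/3)/2.
  Finite, so by the integral test, the series converges.

converges


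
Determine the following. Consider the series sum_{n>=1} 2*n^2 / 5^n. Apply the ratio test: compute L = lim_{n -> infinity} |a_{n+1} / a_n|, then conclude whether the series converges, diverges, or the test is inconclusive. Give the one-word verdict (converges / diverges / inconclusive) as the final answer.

Let a_n denote the general term. Form the ratio a_{n+1}/a_n and simplify:
a_{n+1}/a_n = (n + 1)^2/(5*n^2)
Take the limit as n -> infinity: L = 1/5.
Since L = 1/5 < 1, the ratio test implies the series converges.

converges


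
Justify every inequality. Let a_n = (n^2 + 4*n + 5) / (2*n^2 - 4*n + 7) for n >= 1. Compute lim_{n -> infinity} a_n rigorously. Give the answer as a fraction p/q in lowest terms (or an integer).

Divide numerator and denominator by n^2, the highest power:
numerator / n^2 = 1 + 4/n + 5/n^2
denominator / n^2 = 2 - 4/n + 7/n^2
As n -> infinity, all terms of the form c/n^k (k >= 1) tend to 0.
So numerator / n^2 -> 1 and denominator / n^2 -> 2.
Therefore lim a_n = 1/2.

1/2


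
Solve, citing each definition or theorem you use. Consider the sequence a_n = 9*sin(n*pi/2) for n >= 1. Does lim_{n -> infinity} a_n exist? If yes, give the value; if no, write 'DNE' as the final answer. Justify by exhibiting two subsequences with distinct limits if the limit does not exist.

Examine the behaviour of a_n along subsequences.
a_{4k+1} = 9*sin(pi/2 + 2k*pi) = 9 -> 9. a_{4k+3} = 9*sin(3pi/2 + 2k*pi) = -9 -> -9.
Since these two subsequential limits are 9 and -9, distinct, the full sequence cannot converge (a convergent sequence has all subsequences tending to the same limit). So lim a_n does not exist.

DNE


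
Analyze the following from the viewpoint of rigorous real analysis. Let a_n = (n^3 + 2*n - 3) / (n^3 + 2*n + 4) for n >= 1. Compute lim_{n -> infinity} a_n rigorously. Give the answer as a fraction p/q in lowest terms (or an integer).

Divide numerator and denominator by n^3, the highest power:
numerator / n^3 = 1 + 2/n^2 - 3/n^3
denominator / n^3 = 1 + 2/n^2 + 4/n^3
As n -> infinity, all terms of the form c/n^k (k >= 1) tend to 0.
So numerator / n^3 -> 1 and denominator / n^3 -> 1.
Therefore lim a_n = 1.

1


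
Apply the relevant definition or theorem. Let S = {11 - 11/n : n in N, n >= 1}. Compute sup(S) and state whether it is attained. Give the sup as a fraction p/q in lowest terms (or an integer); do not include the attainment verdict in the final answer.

Analysis:
- Values: 0, 11/2, 22/3, 33/4, ... strictly increasing.
- Minimum is 0 (n=1); inf = 0 (attained).
- 11 - 11/n -> 11 from below; sup = 11, not attained.
Conclusion: sup(S) = 11, not attained in S.

11


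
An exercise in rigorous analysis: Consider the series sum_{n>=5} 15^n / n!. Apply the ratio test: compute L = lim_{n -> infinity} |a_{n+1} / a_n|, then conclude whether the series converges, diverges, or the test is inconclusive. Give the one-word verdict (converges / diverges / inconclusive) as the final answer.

Let a_n denote the general term. Form the ratio a_{n+1}/a_n and simplify:
a_{n+1}/a_n = 15/(n + 1)
Take the limit as n -> infinity: L = 0.
Since L = 0 < 1, the ratio test implies the series converges.

converges


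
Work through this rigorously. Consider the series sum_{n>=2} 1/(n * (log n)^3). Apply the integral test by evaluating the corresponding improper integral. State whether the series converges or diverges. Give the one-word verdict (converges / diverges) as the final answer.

Let f(x) = 1/(x*log(x)^3). Then f is positive, continuous, and decreasing on [2, infinity), so the integral test applies.
Compute the improper integral int_{2}^infinity f(x) dx:
  antiderivative F(x) = -1/(2*log(x)^2).
  F(x) -> 0 as x -> infinity.  int = 0 - F(2) = 1/(2*log(2)^2) < infinity. By the integral test, the series converges.

converges


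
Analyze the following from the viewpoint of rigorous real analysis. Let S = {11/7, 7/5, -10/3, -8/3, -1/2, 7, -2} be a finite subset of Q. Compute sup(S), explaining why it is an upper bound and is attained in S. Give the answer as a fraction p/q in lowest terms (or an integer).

S is finite, so sup(S) = max(S).
Sorted decreasing:
7, 11/7, 7/5, -1/2, -2, -8/3, -10/3
The extremum is 7.
For every x in S, x <= 7. And 7 is in S, so it is attained.
Therefore sup(S) = 7.

7


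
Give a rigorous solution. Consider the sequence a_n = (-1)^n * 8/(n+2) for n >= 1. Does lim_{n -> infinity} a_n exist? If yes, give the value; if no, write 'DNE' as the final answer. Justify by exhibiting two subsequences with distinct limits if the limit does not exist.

Examine the behaviour of a_n along subsequences.
Even-n subsequence a_{2k} = 8/(2k+2) -> 0. Odd-n subsequence a_{2k+1} = -8/(2k+3) -> 0. Both tend to 0, which suggests the limit is 0; verify directly.
|a_n - 0| = 8/(n+2) < 8/n for every n >= 1.
Given epsilon > 0, choose a positive integer N > 8/epsilon. Then for all n >= N, |a_n| < 8/n <= 8/N < epsilon.
So by the definition of the limit, lim a_n exists and equals 0.

0


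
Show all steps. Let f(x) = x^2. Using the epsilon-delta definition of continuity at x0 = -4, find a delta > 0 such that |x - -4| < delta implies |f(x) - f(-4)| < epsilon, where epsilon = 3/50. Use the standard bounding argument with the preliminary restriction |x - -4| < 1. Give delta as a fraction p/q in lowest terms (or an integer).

Factor: |x^2 - (-4)^2| = |x - -4| * |x + -4|.
Impose |x - -4| < 1 first. Then |x + -4| = |(x - -4) + 2*(-4)| <= |x - -4| + 2*|-4| < 1 + 8 = 9.
So |x^2 - (-4)^2| < delta * 9.
We need delta * 9 <= 3/50, i.e. delta <= 3/50/9 = 1/150.
Since 1/150 < 1, this is tighter than 1; take delta = 1/150.
So delta = 1/150 works.

1/150


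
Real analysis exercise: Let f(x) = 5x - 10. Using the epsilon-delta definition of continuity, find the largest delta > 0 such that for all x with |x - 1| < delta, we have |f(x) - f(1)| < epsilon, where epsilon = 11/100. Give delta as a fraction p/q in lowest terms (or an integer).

We compute f(1) = 5*(1) - 10 = -5.
|f(x) - f(1)| = |5x - 10 - (-5)| = |5(x - 1)| = 5|x - 1|.
We need 5|x - 1| < 11/100, i.e. |x - 1| < 11/100 / 5 = 11/500.
So any delta <= 11/500 works. Conversely, if delta > 11/500, then x = 1 + 11/500 satisfies |x - 1| = 11/500 < delta but |f(x) - f(1)| = 5 * 11/500 = 11/100, which is not < 11/100; so no larger delta works.
Hence the largest such delta is 11/500.

11/500


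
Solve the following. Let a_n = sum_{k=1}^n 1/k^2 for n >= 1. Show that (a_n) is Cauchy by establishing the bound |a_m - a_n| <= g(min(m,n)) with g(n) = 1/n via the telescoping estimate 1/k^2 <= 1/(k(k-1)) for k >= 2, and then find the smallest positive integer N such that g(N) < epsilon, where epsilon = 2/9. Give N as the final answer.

For m > n >= 1: |a_m - a_n| = sum_{k=n+1}^m 1/k^2.
Use 1/k^2 <= 1/(k(k-1)) = 1/(k-1) - 1/k for k >= 2:
sum_{k=n+1}^m 1/k^2 <= sum_{k=n+1}^m (1/(k-1) - 1/k) = 1/n - 1/m <= 1/n.
By symmetry the same bound holds with n,m swapped, so |a_m - a_n| <= 1/min(m,n) = g(min(m,n)). Since g(n) -> 0, (a_n) is Cauchy.
Now solve g(N) < 2/9: 1/N < 2/9 <=> N > 1/(2/9) = 9/2.
The smallest integer strictly greater than 9/2 is N = 5.
Check: g(5) = 1/5 < 2/9; g(4) = 1/4 >= 2/9. So N = 5.

5


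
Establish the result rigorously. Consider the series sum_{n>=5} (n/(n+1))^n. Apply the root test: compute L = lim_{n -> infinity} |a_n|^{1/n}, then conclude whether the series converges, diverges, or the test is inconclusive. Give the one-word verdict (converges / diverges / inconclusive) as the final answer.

Let a_n denote the general term. Form |a_n|^(1/n) and simplify:
|a_n|^(1/n) = n/(n + 1)
Take the limit as n -> infinity: L = 1.
Since L = 1, the root test is inconclusive. (In fact a_n = (n/(n+1))^n -> e^(-1) != 0, so the nth-term test shows divergence; but the root test itself gives no conclusion.)

inconclusive


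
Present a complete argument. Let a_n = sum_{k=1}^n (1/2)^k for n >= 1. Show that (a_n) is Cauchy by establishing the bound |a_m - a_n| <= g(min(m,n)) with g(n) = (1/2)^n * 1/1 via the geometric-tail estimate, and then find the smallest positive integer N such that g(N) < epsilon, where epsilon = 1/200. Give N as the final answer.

For m > n >= 1: |a_m - a_n| = sum_{k=n+1}^m (1/2)^k < sum_{k=n+1}^infinity (1/2)^k = (1/2)^(n+1) / (1 - 1/2) = (1/2)^n * (1/2) * (2/1) = (1/2)^n * 1/1.
So g(n) = (1/2)^n / 1. Since g(n) -> 0, (a_n) is Cauchy.
Now solve g(N) < 1/200: (1/2)^N / 1 < 1/200 <=> 2^N > 1 / (1 * 1/200) = 200.
Check powers of 2: 2^7 = 128 <= 200, 2^8 = 256 > 200.
So the smallest such N is 8. Check: g(8) = 1/(1 * 256) = 1/256 < 1/200.

8


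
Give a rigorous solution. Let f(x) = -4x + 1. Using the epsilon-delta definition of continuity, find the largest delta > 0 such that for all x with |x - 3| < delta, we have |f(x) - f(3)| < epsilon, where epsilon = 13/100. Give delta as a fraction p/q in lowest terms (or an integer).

We compute f(3) = -4*(3) + 1 = -11.
|f(x) - f(3)| = |-4x + 1 - (-11)| = |-4(x - 3)| = 4|x - 3|.
We need 4|x - 3| < 13/100, i.e. |x - 3| < 13/100 / 4 = 13/400.
So any delta <= 13/400 works. Conversely, if delta > 13/400, then x = 3 + 13/400 satisfies |x - 3| = 13/400 < delta but |f(x) - f(3)| = 4 * 13/400 = 13/100, which is not < 13/100; so no larger delta works.
Hence the largest such delta is 13/400.

13/400


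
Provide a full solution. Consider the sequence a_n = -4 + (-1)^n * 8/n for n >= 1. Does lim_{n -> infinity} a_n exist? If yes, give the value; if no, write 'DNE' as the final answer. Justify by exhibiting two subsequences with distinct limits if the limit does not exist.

Examine the behaviour of a_n along subsequences.
Even-n subsequence a_{2k} = -4 + 8/(2k) -> -4. Odd-n subsequence a_{2k+1} = -4 - 8/(2k+1) -> -4. Both tend to -4, which suggests the limit is -4; verify directly.
|a_n - (-4)| = |(-1)^n * 8/n| = 8/n for every n >= 1.
Given epsilon > 0, choose a positive integer N > 8/epsilon. Then for all n >= N, |a_n - (-4)| = 8/n <= 8/N < epsilon.
So by the definition of the limit, lim a_n exists and equals -4.

-4


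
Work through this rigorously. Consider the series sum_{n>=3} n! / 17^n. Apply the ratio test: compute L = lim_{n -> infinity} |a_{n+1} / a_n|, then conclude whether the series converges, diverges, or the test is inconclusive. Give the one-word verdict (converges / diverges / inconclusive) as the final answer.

Let a_n denote the general term. Form the ratio a_{n+1}/a_n and simplify:
a_{n+1}/a_n = n/17 + 1/17
Take the limit as n -> infinity: L = infinity.
Since L = infinity > 1 (or L = infinity), the ratio test implies the series diverges.

diverges


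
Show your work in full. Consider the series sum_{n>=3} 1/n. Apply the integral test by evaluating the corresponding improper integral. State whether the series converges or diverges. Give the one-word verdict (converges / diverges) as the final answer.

Let f(x) = 1/x. Then f is positive, continuous, and decreasing on [3, infinity), so the integral test applies.
Compute the improper integral int_{3}^infinity f(x) dx:
  antiderivative F(x) = log(x).
  As x -> infinity, log(x) -> infinity.
  So int = infinity - log(3) = infinity. By the integral test, the series diverges.

diverges


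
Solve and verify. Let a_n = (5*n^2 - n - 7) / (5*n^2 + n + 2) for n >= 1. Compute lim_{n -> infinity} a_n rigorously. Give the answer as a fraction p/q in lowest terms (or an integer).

Divide numerator and denominator by n^2, the highest power:
numerator / n^2 = 5 - 1/n - 7/n^2
denominator / n^2 = 5 + 1/n + 2/n^2
As n -> infinity, all terms of the form c/n^k (k >= 1) tend to 0.
So numerator / n^2 -> 5 and denominator / n^2 -> 5.
Therefore lim a_n = 1.

1


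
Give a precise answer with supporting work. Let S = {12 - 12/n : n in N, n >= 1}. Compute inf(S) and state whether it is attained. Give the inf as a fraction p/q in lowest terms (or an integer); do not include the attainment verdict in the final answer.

Analysis:
- Values: 0, 6, 8, 9, ... strictly increasing.
- Minimum is 0 (n=1); inf = 0 (attained).
- 12 - 12/n -> 12 from below; sup = 12, not attained.
Conclusion: inf(S) = 0, attained in S.

0


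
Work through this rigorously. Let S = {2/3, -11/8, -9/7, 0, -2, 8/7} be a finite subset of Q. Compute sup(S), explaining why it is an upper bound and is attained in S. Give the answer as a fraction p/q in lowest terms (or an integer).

S is finite, so sup(S) = max(S).
Sorted decreasing:
8/7, 2/3, 0, -9/7, -11/8, -2
The extremum is 8/7.
For every x in S, x <= 8/7. And 8/7 is in S, so it is attained.
Therefore sup(S) = 8/7.

8/7


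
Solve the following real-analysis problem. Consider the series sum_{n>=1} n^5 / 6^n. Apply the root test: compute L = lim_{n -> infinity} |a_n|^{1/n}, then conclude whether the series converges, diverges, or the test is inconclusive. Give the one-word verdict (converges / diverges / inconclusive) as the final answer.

Let a_n denote the general term. Form |a_n|^(1/n) and simplify:
|a_n|^(1/n) = n^(5/n)/6
Take the limit as n -> infinity: L = 1/6.
Since L = 1/6 < 1, the root test implies convergence.

converges


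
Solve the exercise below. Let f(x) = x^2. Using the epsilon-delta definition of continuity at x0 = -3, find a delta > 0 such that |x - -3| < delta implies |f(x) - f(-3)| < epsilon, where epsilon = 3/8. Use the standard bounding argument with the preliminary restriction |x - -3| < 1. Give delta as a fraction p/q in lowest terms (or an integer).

Factor: |x^2 - (-3)^2| = |x - -3| * |x + -3|.
Impose |x - -3| < 1 first. Then |x + -3| = |(x - -3) + 2*(-3)| <= |x - -3| + 2*|-3| < 1 + 6 = 7.
So |x^2 - (-3)^2| < delta * 7.
We need delta * 7 <= 3/8, i.e. delta <= 3/8/7 = 3/56.
Since 3/56 < 1, this is tighter than 1; take delta = 3/56.
So delta = 3/56 works.

3/56


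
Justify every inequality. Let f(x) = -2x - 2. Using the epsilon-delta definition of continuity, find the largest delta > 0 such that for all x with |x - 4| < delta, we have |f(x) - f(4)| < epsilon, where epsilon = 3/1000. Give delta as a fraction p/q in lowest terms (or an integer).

We compute f(4) = -2*(4) - 2 = -10.
|f(x) - f(4)| = |-2x - 2 - (-10)| = |-2(x - 4)| = 2|x - 4|.
We need 2|x - 4| < 3/1000, i.e. |x - 4| < 3/1000 / 2 = 3/2000.
So any delta <= 3/2000 works. Conversely, if delta > 3/2000, then x = 4 + 3/2000 satisfies |x - 4| = 3/2000 < delta but |f(x) - f(4)| = 2 * 3/2000 = 3/1000, which is not < 3/1000; so no larger delta works.
Hence the largest such delta is 3/2000.

3/2000


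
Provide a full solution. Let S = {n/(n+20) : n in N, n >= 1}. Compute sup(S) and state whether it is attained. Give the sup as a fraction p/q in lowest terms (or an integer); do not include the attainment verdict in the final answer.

Analysis:
- Values: 1/21, 1/11, 3/23, 1/6, ... strictly increasing.
- Minimum is 1/21 (n=1); inf = 1/21 (attained).
- n/(n+20) = 1 - 20/(n+20) -> 1 from below as n -> infinity, and never equals 1.
- So sup = 1 (not attained).
Conclusion: sup(S) = 1, not attained in S.

1


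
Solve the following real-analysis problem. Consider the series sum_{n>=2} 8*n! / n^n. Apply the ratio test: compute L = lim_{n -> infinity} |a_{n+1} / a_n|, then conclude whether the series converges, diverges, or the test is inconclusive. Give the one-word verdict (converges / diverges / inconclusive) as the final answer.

Let a_n denote the general term. Form the ratio a_{n+1}/a_n and simplify:
a_{n+1}/a_n = (n/(n + 1))^n
Take the limit as n -> infinity: L = exp(-1).
Since L = exp(-1) < 1, the ratio test implies the series converges.

converges


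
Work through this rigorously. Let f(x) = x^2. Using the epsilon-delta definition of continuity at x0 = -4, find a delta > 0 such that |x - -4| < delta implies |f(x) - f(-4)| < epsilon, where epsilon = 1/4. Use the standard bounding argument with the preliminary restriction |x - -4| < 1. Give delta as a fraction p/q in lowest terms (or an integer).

Factor: |x^2 - (-4)^2| = |x - -4| * |x + -4|.
Impose |x - -4| < 1 first. Then |x + -4| = |(x - -4) + 2*(-4)| <= |x - -4| + 2*|-4| < 1 + 8 = 9.
So |x^2 - (-4)^2| < delta * 9.
We need delta * 9 <= 1/4, i.e. delta <= 1/4/9 = 1/36.
Since 1/36 < 1, this is tighter than 1; take delta = 1/36.
So delta = 1/36 works.

1/36


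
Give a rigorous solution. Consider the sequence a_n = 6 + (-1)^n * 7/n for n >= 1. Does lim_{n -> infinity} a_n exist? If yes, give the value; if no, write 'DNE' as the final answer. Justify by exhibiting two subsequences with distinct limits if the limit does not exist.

Examine the behaviour of a_n along subsequences.
Even-n subsequence a_{2k} = 6 + 7/(2k) -> 6. Odd-n subsequence a_{2k+1} = 6 - 7/(2k+1) -> 6. Both tend to 6, which suggests the limit is 6; verify directly.
|a_n - 6| = |(-1)^n * 7/n| = 7/n for every n >= 1.
Given epsilon > 0, choose a positive integer N > 7/epsilon. Then for all n >= N, |a_n - 6| = 7/n <= 7/N < epsilon.
So by the definition of the limit, lim a_n exists and equals 6.

6


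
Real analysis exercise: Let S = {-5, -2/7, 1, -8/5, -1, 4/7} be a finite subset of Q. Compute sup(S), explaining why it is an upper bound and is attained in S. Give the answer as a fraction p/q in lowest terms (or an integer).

S is finite, so sup(S) = max(S).
Sorted decreasing:
1, 4/7, -2/7, -1, -8/5, -5
The extremum is 1.
For every x in S, x <= 1. And 1 is in S, so it is attained.
Therefore sup(S) = 1.

1
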